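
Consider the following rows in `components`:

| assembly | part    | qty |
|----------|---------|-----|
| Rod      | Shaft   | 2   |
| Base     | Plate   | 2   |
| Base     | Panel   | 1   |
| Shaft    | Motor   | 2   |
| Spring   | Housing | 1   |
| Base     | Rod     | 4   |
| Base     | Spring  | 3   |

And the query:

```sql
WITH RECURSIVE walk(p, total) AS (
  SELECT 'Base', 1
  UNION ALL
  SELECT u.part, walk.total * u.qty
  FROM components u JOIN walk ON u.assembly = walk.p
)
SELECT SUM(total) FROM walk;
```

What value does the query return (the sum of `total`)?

38

Base: (Base, total=1).
Iteration 1: components of {Base} -> Panel = 1*1 = 1, Plate = 1*2 = 2, Rod = 1*4 = 4, Spring = 1*3 = 3.
Iteration 2: components of {Panel,Plate,Rod,Spring} -> Housing = 3*1 = 3, Shaft = 4*2 = 8.
Iteration 3: components of {Housing,Shaft} -> Motor = 8*2 = 16.
Iteration 4: no further components; recursion stops.
SUM(total) = 1 + 4 + 3 + 1 + 2 + 8 + 3 + 16 = 38.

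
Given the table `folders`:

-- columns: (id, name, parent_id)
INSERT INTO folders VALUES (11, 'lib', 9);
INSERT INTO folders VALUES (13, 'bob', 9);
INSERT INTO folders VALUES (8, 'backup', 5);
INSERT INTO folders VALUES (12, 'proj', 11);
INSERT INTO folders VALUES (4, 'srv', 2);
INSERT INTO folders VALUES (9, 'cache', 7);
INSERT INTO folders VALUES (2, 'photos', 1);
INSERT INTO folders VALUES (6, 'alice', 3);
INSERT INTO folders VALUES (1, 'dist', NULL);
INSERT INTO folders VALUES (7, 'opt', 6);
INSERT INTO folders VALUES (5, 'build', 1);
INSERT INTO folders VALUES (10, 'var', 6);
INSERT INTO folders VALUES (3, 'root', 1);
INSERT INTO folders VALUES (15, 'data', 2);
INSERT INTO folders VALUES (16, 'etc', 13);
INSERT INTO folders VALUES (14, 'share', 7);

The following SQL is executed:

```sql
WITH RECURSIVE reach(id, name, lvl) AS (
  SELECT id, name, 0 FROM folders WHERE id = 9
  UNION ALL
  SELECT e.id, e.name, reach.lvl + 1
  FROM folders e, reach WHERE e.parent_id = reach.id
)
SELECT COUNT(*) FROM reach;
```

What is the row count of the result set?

Base: id=9 (cache) at lvl 0.
Iteration 1: rows with parent_id in {9} -> lib (id 11, lvl 1), bob (id 13, lvl 1).
Iteration 2: rows with parent_id in {11,13} -> proj (id 12, lvl 2), etc (id 16, lvl 2).
Iteration 3: no rows with parent_id in {12,16}; recursion stops.
Total rows emitted: 5.

5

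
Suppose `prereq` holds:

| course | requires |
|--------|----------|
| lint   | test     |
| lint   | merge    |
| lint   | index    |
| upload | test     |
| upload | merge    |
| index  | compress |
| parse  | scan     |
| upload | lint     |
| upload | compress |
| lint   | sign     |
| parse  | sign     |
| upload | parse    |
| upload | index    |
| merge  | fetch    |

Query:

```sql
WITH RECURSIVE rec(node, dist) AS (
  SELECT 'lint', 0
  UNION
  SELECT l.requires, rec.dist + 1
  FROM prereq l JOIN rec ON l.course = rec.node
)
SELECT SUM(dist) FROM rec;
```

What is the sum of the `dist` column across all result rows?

Base: (lint, dist=0).
Iteration 1: edges from {lint} -> (index, dist=1), (merge, dist=1), (sign, dist=1), (test, dist=1).
Iteration 2: edges from {index,merge,sign,test} -> (compress, dist=2), (fetch, dist=2).
Iteration 3: no outgoing edges from {compress,fetch}; recursion stops.
SUM(dist) = 0 + 1 + 1 + 1 + 1 + 2 + 2 = 8.

8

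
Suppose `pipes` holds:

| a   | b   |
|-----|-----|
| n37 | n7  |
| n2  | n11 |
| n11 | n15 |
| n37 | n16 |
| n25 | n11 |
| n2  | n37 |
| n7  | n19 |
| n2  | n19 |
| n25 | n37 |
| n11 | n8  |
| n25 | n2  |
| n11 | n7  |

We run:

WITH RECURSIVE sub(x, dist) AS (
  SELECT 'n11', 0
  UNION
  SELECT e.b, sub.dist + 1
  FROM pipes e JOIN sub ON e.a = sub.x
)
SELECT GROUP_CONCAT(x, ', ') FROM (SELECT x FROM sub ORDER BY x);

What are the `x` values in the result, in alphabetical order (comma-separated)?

n11, n15, n19, n7, n8

Base: (n11, dist=0).
Iteration 1: edges from {n11} -> (n15, dist=1), (n7, dist=1), (n8, dist=1).
Iteration 2: edges from {n15,n7,n8} -> (n19, dist=2).
Iteration 3: no outgoing edges from {n19}; recursion stops.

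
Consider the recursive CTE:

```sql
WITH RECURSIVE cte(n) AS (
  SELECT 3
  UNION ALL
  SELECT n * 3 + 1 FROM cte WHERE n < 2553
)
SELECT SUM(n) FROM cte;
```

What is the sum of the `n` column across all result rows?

11476

Base: n=3.
Iteration 1: 3 < 2553 holds -> n = 3 * 3 + 1 = 10.
Iteration 2: 10 < 2553 holds -> n = 10 * 3 + 1 = 31.
Iteration 3: 31 < 2553 holds -> n = 31 * 3 + 1 = 94.
Iteration 4: 94 < 2553 holds -> n = 94 * 3 + 1 = 283.
Iteration 5: 283 < 2553 holds -> n = 283 * 3 + 1 = 850.
Iteration 6: 850 < 2553 holds -> n = 850 * 3 + 1 = 2551.
Iteration 7: 2551 < 2553 holds -> n = 2551 * 3 + 1 = 7654.
Iteration 8: 7654 < 2553 fails; recursion stops.
SUM(n) = 3 + 10 + 31 + 94 + 283 + 850 + 2551 + 7654 = 11476.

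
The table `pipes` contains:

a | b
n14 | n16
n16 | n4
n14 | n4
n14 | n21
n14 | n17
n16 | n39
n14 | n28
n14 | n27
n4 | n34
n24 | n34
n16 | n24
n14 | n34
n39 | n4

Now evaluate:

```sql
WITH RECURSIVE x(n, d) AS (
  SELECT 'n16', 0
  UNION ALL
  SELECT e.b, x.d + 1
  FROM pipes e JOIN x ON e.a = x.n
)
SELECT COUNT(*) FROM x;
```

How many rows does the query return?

Base: (n16, d=0).
Iteration 1: edges from {n16} -> (n24, d=1), (n39, d=1), (n4, d=1).
Iteration 2: edges from {n24,n39,n4} -> (n34, d=2) x2, (n4, d=2). [UNION ALL keeps all 3 new rows, including repeats]
Iteration 3: edges from {n34,n4} -> (n34, d=3).
Iteration 4: no outgoing edges from {n34}; recursion stops.
Total rows emitted: 8.

8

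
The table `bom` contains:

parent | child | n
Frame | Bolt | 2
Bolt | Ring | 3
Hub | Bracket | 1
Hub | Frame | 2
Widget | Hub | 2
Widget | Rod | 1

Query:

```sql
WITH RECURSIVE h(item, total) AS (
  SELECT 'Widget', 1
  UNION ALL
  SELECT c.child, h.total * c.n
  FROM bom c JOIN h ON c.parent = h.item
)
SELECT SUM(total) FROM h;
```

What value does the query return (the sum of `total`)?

Base: (Widget, total=1).
Iteration 1: components of {Widget} -> Hub = 1*2 = 2, Rod = 1*1 = 1.
Iteration 2: components of {Hub,Rod} -> Bracket = 2*1 = 2, Frame = 2*2 = 4.
Iteration 3: components of {Bracket,Frame} -> Bolt = 4*2 = 8.
Iteration 4: components of {Bolt} -> Ring = 8*3 = 24.
Iteration 5: no further components; recursion stops.
SUM(total) = 1 + 2 + 1 + 4 + 2 + 8 + 24 = 42.

42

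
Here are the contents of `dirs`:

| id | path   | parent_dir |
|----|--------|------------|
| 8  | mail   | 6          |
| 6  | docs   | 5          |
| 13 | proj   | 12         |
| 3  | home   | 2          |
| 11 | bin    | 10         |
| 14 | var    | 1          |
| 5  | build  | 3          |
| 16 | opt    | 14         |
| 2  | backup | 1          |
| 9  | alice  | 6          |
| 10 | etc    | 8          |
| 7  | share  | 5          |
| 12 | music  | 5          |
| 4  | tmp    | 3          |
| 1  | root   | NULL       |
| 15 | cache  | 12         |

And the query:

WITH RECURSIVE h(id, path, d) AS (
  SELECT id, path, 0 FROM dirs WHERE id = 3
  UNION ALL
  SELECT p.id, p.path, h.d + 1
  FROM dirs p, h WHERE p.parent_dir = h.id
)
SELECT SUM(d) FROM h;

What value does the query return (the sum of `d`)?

29

Base: id=3 (home) at d 0.
Iteration 1: rows with parent_dir in {3} -> tmp (id 4, d 1), build (id 5, d 1).
Iteration 2: rows with parent_dir in {4,5} -> docs (id 6, d 2), share (id 7, d 2), music (id 12, d 2).
Iteration 3: rows with parent_dir in {6,7,12} -> mail (id 8, d 3), alice (id 9, d 3), proj (id 13, d 3), cache (id 15, d 3).
Iteration 4: rows with parent_dir in {8,9,13,15} -> etc (id 10, d 4).
Iteration 5: rows with parent_dir in {10} -> bin (id 11, d 5).
Iteration 6: no rows with parent_dir in {11}; recursion stops.
SUM(d) = 0 + 1 + 1 + 2 + 2 + 2 + 3 + 3 + 3 + 3 + 4 + 5 = 29.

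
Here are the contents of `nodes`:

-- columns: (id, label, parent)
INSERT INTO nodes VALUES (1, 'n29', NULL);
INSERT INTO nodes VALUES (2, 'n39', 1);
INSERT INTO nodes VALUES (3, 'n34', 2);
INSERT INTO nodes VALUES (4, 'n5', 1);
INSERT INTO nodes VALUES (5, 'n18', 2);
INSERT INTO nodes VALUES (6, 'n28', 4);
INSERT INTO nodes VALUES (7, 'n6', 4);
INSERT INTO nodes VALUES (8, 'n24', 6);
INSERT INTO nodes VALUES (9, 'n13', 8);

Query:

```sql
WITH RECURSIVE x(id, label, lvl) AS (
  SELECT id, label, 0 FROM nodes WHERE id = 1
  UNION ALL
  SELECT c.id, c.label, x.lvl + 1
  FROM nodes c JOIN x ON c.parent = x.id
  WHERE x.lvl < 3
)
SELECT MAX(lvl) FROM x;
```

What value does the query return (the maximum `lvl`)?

Base: id=1 (n29) at lvl 0.
Iteration 1: rows with parent in {1} -> n39 (id 2, lvl 1), n5 (id 4, lvl 1).
Iteration 2: rows with parent in {2,4} -> n34 (id 3, lvl 2), n18 (id 5, lvl 2), n28 (id 6, lvl 2), n6 (id 7, lvl 2).
Iteration 3: rows with parent in {3,5,6,7} -> n24 (id 8, lvl 3).
Iteration 4: lvl < 3 fails for all current rows; recursion stops.
lvl values: 0, 1, 1, 2, 2, 2, 2, 3; the maximum is 3.

3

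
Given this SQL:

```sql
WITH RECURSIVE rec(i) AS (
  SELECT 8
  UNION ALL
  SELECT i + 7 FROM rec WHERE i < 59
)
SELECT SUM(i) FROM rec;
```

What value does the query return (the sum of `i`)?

324

Base: i=8.
Iteration 1: 8 < 59 holds -> i = 8 + 7 = 15.
Iteration 2: 15 < 59 holds -> i = 15 + 7 = 22.
Iteration 3: 22 < 59 holds -> i = 22 + 7 = 29.
Iteration 4: 29 < 59 holds -> i = 29 + 7 = 36.
Iteration 5: 36 < 59 holds -> i = 36 + 7 = 43.
Iteration 6: 43 < 59 holds -> i = 43 + 7 = 50.
Iteration 7: 50 < 59 holds -> i = 50 + 7 = 57.
Iteration 8: 57 < 59 holds -> i = 57 + 7 = 64.
Iteration 9: 64 < 59 fails; recursion stops.
SUM(i) = 8 + 15 + 22 + 29 + 36 + 43 + 50 + 57 + 64 = 324.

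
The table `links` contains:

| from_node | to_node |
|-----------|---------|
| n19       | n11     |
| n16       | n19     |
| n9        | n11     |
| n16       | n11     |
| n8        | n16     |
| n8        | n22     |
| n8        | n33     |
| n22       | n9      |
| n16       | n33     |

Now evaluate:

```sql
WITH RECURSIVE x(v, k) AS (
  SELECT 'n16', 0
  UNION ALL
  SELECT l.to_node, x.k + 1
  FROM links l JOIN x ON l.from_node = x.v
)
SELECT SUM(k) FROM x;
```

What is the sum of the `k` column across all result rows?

Base: (n16, k=0).
Iteration 1: edges from {n16} -> (n11, k=1), (n19, k=1), (n33, k=1).
Iteration 2: edges from {n11,n19,n33} -> (n11, k=2).
Iteration 3: no outgoing edges from {n11}; recursion stops.
SUM(k) = 0 + 1 + 1 + 1 + 2 = 5.

5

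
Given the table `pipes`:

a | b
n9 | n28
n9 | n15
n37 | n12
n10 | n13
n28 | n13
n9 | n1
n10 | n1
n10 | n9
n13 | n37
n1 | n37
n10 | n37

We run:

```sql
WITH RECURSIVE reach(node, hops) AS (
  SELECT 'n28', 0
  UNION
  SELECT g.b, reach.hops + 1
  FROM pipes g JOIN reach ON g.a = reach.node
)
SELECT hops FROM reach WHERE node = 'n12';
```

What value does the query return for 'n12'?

3

Base: (n28, hops=0).
Iteration 1: edges from {n28} -> (n13, hops=1).
Iteration 2: edges from {n13} -> (n37, hops=2).
Iteration 3: edges from {n37} -> (n12, hops=3).
Iteration 4: no outgoing edges from {n12}; recursion stops.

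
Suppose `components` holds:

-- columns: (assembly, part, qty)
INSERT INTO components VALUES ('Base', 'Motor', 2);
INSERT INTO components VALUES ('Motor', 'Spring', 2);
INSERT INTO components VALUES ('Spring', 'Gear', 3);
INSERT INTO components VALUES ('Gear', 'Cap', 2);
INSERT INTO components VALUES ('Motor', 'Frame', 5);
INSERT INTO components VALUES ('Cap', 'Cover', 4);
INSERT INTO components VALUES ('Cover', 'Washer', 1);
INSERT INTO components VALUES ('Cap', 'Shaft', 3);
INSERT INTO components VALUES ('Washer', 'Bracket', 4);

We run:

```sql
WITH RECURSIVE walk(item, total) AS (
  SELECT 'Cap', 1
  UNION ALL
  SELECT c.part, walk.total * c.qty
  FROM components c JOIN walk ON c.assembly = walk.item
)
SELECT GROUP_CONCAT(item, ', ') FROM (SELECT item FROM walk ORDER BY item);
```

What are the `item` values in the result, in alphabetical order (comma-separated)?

Base: (Cap, total=1).
Iteration 1: components of {Cap} -> Cover = 1*4 = 4, Shaft = 1*3 = 3.
Iteration 2: components of {Cover,Shaft} -> Washer = 4*1 = 4.
Iteration 3: components of {Washer} -> Bracket = 4*4 = 16.
Iteration 4: no further components; recursion stops.

Bracket, Cap, Cover, Shaft, Washer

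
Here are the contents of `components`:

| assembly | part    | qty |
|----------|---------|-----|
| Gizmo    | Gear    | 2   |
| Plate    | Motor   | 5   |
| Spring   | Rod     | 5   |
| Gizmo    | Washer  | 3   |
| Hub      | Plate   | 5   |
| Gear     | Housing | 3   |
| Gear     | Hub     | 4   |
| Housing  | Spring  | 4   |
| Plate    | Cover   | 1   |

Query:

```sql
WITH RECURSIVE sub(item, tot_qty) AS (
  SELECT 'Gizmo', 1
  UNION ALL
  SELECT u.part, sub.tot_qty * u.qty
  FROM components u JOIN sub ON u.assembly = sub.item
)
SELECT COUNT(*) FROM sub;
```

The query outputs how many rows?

Base: (Gizmo, tot_qty=1).
Iteration 1: components of {Gizmo} -> Gear = 1*2 = 2, Washer = 1*3 = 3.
Iteration 2: components of {Gear,Washer} -> Housing = 2*3 = 6, Hub = 2*4 = 8.
Iteration 3: components of {Housing,Hub} -> Plate = 8*5 = 40, Spring = 6*4 = 24.
Iteration 4: components of {Plate,Spring} -> Cover = 40*1 = 40, Motor = 40*5 = 200, Rod = 24*5 = 120.
Iteration 5: no further components; recursion stops.
Total rows emitted: 10.

10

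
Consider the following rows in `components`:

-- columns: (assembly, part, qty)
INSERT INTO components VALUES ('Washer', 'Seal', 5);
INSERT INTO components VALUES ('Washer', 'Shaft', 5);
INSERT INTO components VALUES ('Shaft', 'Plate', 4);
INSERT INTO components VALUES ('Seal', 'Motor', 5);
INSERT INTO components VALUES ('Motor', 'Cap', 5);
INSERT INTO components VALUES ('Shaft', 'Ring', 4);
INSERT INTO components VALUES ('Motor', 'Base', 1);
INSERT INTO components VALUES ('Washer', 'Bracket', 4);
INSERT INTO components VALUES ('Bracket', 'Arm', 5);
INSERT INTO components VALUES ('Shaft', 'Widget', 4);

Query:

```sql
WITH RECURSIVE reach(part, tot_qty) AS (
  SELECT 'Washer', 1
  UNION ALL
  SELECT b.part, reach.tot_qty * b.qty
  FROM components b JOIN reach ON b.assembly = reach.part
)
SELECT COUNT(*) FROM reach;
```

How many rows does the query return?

Base: (Washer, tot_qty=1).
Iteration 1: components of {Washer} -> Bracket = 1*4 = 4, Seal = 1*5 = 5, Shaft = 1*5 = 5.
Iteration 2: components of {Bracket,Seal,Shaft} -> Arm = 4*5 = 20, Motor = 5*5 = 25, Plate = 5*4 = 20, Ring = 5*4 = 20, Widget = 5*4 = 20.
Iteration 3: components of {Arm,Motor,Plate,Ring,Widget} -> Base = 25*1 = 25, Cap = 25*5 = 125.
Iteration 4: no further components; recursion stops.
Total rows emitted: 11.

11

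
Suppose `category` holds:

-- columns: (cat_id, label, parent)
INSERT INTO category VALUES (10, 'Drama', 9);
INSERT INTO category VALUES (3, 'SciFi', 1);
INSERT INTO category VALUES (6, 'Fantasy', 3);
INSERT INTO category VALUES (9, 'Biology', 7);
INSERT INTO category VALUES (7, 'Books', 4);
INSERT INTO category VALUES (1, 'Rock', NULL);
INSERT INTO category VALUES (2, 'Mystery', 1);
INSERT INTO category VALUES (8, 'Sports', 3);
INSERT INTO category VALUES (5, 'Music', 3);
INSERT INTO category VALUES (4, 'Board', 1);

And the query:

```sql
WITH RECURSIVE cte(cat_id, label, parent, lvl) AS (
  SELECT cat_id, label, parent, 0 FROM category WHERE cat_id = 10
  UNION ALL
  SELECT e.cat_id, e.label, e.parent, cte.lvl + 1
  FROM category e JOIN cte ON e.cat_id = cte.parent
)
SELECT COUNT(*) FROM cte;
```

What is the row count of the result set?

5

Base: cat_id=10 (Drama), parent=9, lvl 0.
Iteration 1: join on cat_id=9 -> Biology (id 9, parent=7, lvl 1).
Iteration 2: join on cat_id=7 -> Books (id 7, parent=4, lvl 2).
Iteration 3: join on cat_id=4 -> Board (id 4, parent=1, lvl 3).
Iteration 4: join on cat_id=1 -> Rock (id 1, parent=NULL, lvl 4).
Iteration 5: parent is NULL; no match; recursion stops.
Total rows emitted: 5.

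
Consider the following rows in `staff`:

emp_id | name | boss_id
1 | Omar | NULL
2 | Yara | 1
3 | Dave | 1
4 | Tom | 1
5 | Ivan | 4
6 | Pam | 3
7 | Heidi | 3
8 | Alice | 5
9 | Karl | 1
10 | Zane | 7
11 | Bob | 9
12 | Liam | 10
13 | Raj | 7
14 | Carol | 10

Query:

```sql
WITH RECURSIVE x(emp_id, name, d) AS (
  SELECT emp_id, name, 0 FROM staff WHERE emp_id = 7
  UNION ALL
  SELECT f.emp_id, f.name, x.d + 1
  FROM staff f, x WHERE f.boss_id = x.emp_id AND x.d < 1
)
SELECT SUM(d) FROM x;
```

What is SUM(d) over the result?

2

Base: emp_id=7 (Heidi) at d 0.
Iteration 1: rows with boss_id in {7} -> Zane (id 10, d 1), Raj (id 13, d 1).
Iteration 2: d < 1 fails for all current rows; recursion stops.
SUM(d) = 0 + 1 + 1 = 2.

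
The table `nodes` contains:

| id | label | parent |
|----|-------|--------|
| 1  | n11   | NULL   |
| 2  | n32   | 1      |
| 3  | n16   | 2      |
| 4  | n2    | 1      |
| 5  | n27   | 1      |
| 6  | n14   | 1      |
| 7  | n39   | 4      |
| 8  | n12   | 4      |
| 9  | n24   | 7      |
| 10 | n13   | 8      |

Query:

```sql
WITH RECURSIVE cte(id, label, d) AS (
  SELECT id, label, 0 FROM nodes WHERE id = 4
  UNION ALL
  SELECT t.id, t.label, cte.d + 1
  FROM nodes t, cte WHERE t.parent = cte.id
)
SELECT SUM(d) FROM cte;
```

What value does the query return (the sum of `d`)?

Base: id=4 (n2) at d 0.
Iteration 1: rows with parent in {4} -> n39 (id 7, d 1), n12 (id 8, d 1).
Iteration 2: rows with parent in {7,8} -> n24 (id 9, d 2), n13 (id 10, d 2).
Iteration 3: no rows with parent in {9,10}; recursion stops.
SUM(d) = 0 + 1 + 1 + 2 + 2 = 6.

6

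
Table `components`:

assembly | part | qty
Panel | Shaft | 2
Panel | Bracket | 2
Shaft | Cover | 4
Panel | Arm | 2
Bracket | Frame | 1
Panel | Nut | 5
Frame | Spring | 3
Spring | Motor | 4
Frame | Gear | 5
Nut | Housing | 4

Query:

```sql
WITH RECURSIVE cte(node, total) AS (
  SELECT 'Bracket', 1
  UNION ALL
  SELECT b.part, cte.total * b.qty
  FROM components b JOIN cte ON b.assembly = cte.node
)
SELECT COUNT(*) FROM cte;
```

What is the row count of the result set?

Base: (Bracket, total=1).
Iteration 1: components of {Bracket} -> Frame = 1*1 = 1.
Iteration 2: components of {Frame} -> Gear = 1*5 = 5, Spring = 1*3 = 3.
Iteration 3: components of {Gear,Spring} -> Motor = 3*4 = 12.
Iteration 4: no further components; recursion stops.
Total rows emitted: 5.

5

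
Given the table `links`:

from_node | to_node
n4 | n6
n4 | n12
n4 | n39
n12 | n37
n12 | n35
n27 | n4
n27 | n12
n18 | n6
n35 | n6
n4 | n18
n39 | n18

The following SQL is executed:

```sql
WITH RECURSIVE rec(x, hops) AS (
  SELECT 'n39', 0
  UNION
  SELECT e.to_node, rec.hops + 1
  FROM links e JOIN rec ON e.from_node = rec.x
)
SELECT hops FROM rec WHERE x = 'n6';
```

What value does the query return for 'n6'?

Base: (n39, hops=0).
Iteration 1: edges from {n39} -> (n18, hops=1).
Iteration 2: edges from {n18} -> (n6, hops=2).
Iteration 3: no outgoing edges from {n6}; recursion stops.

2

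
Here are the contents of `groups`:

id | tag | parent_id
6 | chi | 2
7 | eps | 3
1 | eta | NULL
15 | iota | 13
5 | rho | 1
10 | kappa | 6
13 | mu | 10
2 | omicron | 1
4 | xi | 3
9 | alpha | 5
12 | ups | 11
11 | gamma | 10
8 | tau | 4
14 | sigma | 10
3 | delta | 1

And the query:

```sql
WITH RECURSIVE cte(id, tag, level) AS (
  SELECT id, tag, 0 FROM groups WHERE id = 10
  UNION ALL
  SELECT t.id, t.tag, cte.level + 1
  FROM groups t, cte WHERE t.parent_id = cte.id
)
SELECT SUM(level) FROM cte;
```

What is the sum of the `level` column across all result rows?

7

Base: id=10 (kappa) at level 0.
Iteration 1: rows with parent_id in {10} -> gamma (id 11, level 1), mu (id 13, level 1), sigma (id 14, level 1).
Iteration 2: rows with parent_id in {11,13,14} -> ups (id 12, level 2), iota (id 15, level 2).
Iteration 3: no rows with parent_id in {12,15}; recursion stops.
SUM(level) = 0 + 1 + 1 + 1 + 2 + 2 = 7.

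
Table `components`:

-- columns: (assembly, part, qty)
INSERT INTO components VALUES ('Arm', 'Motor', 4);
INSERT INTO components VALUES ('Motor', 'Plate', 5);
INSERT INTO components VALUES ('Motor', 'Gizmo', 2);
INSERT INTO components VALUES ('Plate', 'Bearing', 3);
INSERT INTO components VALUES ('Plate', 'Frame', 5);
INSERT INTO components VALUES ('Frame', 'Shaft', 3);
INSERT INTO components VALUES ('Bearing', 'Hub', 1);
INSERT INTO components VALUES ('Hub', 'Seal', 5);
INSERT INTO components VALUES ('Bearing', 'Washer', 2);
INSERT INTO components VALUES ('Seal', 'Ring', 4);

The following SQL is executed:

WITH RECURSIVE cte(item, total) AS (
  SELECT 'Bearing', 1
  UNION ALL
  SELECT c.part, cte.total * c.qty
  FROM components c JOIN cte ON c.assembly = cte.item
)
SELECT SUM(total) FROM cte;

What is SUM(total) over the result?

29

Base: (Bearing, total=1).
Iteration 1: components of {Bearing} -> Hub = 1*1 = 1, Washer = 1*2 = 2.
Iteration 2: components of {Hub,Washer} -> Seal = 1*5 = 5.
Iteration 3: components of {Seal} -> Ring = 5*4 = 20.
Iteration 4: no further components; recursion stops.
SUM(total) = 1 + 1 + 2 + 5 + 20 = 29.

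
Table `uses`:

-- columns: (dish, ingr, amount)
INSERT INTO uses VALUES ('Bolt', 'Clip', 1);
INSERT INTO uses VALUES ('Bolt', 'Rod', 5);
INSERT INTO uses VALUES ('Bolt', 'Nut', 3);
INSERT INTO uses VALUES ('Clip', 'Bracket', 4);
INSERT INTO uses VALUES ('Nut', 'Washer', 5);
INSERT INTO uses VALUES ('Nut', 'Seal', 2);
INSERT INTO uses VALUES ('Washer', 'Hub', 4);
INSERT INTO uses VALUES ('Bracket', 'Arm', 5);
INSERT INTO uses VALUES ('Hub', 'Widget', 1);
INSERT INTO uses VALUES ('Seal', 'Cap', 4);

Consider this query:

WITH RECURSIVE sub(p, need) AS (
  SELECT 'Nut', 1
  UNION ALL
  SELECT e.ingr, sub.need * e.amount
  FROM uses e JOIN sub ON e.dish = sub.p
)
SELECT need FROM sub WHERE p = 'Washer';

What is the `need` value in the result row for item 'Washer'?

5

Base: (Nut, need=1).
Iteration 1: components of {Nut} -> Seal = 1*2 = 2, Washer = 1*5 = 5.
Iteration 2: components of {Seal,Washer} -> Cap = 2*4 = 8, Hub = 5*4 = 20.
Iteration 3: components of {Cap,Hub} -> Widget = 20*1 = 20.
Iteration 4: no further components; recursion stops.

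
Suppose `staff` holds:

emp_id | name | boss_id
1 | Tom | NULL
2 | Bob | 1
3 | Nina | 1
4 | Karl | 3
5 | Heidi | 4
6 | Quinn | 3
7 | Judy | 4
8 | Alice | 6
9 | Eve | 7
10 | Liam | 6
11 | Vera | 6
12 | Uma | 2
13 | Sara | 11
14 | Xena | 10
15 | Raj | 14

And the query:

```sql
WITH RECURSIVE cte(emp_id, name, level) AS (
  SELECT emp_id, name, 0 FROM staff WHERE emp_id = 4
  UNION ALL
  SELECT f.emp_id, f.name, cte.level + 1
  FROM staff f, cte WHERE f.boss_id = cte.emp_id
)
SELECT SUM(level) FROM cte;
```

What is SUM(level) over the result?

4

Base: emp_id=4 (Karl) at level 0.
Iteration 1: rows with boss_id in {4} -> Heidi (id 5, level 1), Judy (id 7, level 1).
Iteration 2: rows with boss_id in {5,7} -> Eve (id 9, level 2).
Iteration 3: no rows with boss_id in {9}; recursion stops.
SUM(level) = 0 + 1 + 1 + 2 = 4.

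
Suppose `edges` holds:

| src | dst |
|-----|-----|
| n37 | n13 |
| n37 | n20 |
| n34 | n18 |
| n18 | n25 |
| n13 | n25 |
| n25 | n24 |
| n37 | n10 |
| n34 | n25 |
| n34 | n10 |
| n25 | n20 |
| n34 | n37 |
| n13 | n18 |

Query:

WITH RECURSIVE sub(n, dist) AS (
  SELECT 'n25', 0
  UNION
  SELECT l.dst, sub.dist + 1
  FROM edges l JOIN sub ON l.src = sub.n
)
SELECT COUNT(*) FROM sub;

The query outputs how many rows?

3

Base: (n25, dist=0).
Iteration 1: edges from {n25} -> (n20, dist=1), (n24, dist=1).
Iteration 2: no outgoing edges from {n20,n24}; recursion stops.
Total rows emitted: 3.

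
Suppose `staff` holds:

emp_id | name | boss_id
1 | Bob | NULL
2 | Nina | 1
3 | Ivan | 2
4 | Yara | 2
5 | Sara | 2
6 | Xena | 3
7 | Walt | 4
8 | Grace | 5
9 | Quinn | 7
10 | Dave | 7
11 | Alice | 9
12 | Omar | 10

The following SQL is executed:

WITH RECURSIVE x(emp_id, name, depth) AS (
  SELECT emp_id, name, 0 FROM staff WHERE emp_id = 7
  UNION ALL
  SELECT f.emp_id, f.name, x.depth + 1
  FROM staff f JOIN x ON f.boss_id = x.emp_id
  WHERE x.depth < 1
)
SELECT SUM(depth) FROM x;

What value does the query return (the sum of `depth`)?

Base: emp_id=7 (Walt) at depth 0.
Iteration 1: rows with boss_id in {7} -> Quinn (id 9, depth 1), Dave (id 10, depth 1).
Iteration 2: depth < 1 fails for all current rows; recursion stops.
SUM(depth) = 0 + 1 + 1 = 2.

2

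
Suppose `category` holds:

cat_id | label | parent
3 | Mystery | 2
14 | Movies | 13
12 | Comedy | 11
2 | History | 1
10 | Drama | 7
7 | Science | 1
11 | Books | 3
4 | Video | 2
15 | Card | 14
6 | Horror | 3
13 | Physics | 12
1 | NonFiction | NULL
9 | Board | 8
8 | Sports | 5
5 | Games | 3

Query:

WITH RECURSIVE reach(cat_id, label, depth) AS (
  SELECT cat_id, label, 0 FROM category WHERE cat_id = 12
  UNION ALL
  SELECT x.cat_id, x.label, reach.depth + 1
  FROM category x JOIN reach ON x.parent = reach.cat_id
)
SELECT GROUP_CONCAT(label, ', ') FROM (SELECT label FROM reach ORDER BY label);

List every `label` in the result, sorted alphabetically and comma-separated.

Card, Comedy, Movies, Physics

Base: cat_id=12 (Comedy) at depth 0.
Iteration 1: rows with parent in {12} -> Physics (id 13, depth 1).
Iteration 2: rows with parent in {13} -> Movies (id 14, depth 2).
Iteration 3: rows with parent in {14} -> Card (id 15, depth 3).
Iteration 4: no rows with parent in {15}; recursion stops.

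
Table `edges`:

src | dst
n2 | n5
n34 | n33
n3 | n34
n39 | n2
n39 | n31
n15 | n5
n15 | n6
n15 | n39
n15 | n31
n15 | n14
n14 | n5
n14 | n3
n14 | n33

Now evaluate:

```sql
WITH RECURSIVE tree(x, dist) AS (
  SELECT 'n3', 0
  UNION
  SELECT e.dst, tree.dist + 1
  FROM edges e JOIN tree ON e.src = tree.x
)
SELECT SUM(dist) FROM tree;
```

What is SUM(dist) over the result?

3

Base: (n3, dist=0).
Iteration 1: edges from {n3} -> (n34, dist=1).
Iteration 2: edges from {n34} -> (n33, dist=2).
Iteration 3: no outgoing edges from {n33}; recursion stops.
SUM(dist) = 0 + 1 + 2 = 3.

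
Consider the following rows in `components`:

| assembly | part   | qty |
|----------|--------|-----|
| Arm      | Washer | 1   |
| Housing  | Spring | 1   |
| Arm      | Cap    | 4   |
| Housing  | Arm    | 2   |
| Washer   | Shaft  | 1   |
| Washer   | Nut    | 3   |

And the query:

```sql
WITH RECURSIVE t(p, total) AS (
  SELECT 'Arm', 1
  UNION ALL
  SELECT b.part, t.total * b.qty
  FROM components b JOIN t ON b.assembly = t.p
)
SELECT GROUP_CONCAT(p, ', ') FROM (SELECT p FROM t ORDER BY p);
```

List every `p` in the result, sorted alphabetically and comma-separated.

Arm, Cap, Nut, Shaft, Washer

Base: (Arm, total=1).
Iteration 1: components of {Arm} -> Cap = 1*4 = 4, Washer = 1*1 = 1.
Iteration 2: components of {Cap,Washer} -> Nut = 1*3 = 3, Shaft = 1*1 = 1.
Iteration 3: no further components; recursion stops.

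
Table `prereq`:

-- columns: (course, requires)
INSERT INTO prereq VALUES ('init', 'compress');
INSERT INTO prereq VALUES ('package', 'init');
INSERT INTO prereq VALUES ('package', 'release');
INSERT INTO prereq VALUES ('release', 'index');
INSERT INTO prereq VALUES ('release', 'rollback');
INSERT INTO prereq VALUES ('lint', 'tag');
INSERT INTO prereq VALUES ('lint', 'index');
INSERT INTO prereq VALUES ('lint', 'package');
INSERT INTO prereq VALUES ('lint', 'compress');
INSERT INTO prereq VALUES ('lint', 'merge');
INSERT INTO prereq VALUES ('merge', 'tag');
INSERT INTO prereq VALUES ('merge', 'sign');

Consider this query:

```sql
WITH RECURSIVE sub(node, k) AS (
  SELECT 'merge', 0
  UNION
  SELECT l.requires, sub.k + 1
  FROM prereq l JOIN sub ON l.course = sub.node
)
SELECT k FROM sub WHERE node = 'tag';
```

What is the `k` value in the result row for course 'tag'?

1

Base: (merge, k=0).
Iteration 1: edges from {merge} -> (sign, k=1), (tag, k=1).
Iteration 2: no outgoing edges from {sign,tag}; recursion stops.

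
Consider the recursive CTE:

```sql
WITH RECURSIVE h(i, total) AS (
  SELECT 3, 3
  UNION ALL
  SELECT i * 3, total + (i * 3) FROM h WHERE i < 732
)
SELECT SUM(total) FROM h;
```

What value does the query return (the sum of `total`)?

4908

Base: i=3, total=3.
Iteration 1: 3 < 732 holds -> i = 3 * 3 = 9, total = 3 + 9 = 12.
Iteration 2: 9 < 732 holds -> i = 9 * 3 = 27, total = 12 + 27 = 39.
Iteration 3: 27 < 732 holds -> i = 27 * 3 = 81, total = 39 + 81 = 120.
Iteration 4: 81 < 732 holds -> i = 81 * 3 = 243, total = 120 + 243 = 363.
Iteration 5: 243 < 732 holds -> i = 243 * 3 = 729, total = 363 + 729 = 1092.
Iteration 6: 729 < 732 holds -> i = 729 * 3 = 2187, total = 1092 + 2187 = 3279.
Iteration 7: 2187 < 732 fails; recursion stops.
SUM(total) = 3 + 12 + 39 + 120 + 363 + 1092 + 3279 = 4908.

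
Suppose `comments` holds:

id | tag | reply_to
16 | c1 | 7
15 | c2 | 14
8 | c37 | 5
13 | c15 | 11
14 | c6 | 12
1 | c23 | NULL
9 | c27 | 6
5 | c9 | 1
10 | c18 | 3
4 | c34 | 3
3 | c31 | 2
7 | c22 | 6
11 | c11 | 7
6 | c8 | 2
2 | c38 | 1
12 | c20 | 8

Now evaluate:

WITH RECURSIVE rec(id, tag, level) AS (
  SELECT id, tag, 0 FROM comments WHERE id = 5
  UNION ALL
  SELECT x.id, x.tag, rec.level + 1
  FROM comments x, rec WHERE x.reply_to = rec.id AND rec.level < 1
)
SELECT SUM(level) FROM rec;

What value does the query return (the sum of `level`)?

1

Base: id=5 (c9) at level 0.
Iteration 1: rows with reply_to in {5} -> c37 (id 8, level 1).
Iteration 2: level < 1 fails for all current rows; recursion stops.
SUM(level) = 0 + 1 = 1.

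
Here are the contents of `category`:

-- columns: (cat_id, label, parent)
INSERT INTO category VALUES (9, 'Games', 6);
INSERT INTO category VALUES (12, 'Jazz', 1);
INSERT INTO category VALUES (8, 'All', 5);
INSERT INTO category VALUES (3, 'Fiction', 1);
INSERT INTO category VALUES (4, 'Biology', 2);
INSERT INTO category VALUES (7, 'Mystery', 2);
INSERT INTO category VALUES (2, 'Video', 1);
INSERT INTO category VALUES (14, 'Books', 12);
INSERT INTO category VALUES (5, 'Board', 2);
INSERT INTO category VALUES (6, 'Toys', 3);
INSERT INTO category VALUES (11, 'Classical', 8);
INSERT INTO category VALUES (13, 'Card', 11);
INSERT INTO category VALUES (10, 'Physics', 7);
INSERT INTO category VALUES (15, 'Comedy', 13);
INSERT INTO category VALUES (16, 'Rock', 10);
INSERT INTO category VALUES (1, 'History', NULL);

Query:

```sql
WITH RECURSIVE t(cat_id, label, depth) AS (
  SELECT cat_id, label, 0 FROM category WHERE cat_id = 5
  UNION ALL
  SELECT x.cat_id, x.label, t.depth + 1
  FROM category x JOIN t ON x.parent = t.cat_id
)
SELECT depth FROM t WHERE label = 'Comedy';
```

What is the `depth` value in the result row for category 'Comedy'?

4

Base: cat_id=5 (Board) at depth 0.
Iteration 1: rows with parent in {5} -> All (id 8, depth 1).
Iteration 2: rows with parent in {8} -> Classical (id 11, depth 2).
Iteration 3: rows with parent in {11} -> Card (id 13, depth 3).
Iteration 4: rows with parent in {13} -> Comedy (id 15, depth 4).
Iteration 5: no rows with parent in {15}; recursion stops.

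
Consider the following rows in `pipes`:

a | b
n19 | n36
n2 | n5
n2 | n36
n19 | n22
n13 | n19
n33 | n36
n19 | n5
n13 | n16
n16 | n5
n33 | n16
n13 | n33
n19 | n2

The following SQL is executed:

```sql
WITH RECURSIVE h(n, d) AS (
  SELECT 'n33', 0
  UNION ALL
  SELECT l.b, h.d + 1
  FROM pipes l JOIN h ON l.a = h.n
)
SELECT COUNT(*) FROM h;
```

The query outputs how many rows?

4

Base: (n33, d=0).
Iteration 1: edges from {n33} -> (n16, d=1), (n36, d=1).
Iteration 2: edges from {n16,n36} -> (n5, d=2).
Iteration 3: no outgoing edges from {n5}; recursion stops.
Total rows emitted: 4.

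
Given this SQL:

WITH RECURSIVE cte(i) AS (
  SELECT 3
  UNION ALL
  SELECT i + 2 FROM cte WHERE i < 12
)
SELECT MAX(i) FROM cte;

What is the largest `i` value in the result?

13

Base: i=3.
Iteration 1: 3 < 12 holds -> i = 3 + 2 = 5.
Iteration 2: 5 < 12 holds -> i = 5 + 2 = 7.
Iteration 3: 7 < 12 holds -> i = 7 + 2 = 9.
Iteration 4: 9 < 12 holds -> i = 9 + 2 = 11.
Iteration 5: 11 < 12 holds -> i = 11 + 2 = 13.
Iteration 6: 13 < 12 fails; recursion stops.
i values: 3, 5, 7, 9, 11, 13; the maximum is 13.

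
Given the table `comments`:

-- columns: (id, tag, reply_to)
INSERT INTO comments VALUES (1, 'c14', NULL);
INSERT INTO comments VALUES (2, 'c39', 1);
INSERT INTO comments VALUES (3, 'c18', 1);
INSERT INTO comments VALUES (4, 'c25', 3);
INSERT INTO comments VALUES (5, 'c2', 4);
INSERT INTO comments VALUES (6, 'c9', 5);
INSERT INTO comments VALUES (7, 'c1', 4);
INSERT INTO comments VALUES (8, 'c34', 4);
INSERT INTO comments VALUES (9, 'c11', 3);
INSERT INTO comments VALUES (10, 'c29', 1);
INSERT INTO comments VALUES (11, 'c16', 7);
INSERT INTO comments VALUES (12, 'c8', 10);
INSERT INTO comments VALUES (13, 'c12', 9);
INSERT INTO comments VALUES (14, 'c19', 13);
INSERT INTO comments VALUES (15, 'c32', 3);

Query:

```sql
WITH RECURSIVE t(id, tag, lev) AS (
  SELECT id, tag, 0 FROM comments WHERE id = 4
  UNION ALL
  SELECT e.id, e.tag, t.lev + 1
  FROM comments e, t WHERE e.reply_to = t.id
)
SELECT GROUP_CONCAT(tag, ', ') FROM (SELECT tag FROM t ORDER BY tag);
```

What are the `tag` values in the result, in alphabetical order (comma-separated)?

Base: id=4 (c25) at lev 0.
Iteration 1: rows with reply_to in {4} -> c2 (id 5, lev 1), c1 (id 7, lev 1), c34 (id 8, lev 1).
Iteration 2: rows with reply_to in {5,7,8} -> c9 (id 6, lev 2), c16 (id 11, lev 2).
Iteration 3: no rows with reply_to in {6,11}; recursion stops.

c1, c16, c2, c25, c34, c9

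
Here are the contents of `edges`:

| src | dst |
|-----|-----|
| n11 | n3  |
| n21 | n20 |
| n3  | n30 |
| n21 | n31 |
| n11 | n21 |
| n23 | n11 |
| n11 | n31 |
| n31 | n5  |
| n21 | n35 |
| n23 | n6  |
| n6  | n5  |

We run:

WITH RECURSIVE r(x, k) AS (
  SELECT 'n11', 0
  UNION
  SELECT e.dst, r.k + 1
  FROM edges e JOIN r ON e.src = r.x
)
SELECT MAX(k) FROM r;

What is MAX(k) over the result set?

Base: (n11, k=0).
Iteration 1: edges from {n11} -> (n21, k=1), (n3, k=1), (n31, k=1).
Iteration 2: edges from {n21,n3,n31} -> (n20, k=2), (n30, k=2), (n31, k=2), (n35, k=2), (n5, k=2).
Iteration 3: edges from {n20,n30,n31,n35,n5} -> (n5, k=3).
Iteration 4: no outgoing edges from {n5}; recursion stops.
k values: 0, 1, 1, 1, 2, 2, 2, 2, 2, 3; the maximum is 3.

3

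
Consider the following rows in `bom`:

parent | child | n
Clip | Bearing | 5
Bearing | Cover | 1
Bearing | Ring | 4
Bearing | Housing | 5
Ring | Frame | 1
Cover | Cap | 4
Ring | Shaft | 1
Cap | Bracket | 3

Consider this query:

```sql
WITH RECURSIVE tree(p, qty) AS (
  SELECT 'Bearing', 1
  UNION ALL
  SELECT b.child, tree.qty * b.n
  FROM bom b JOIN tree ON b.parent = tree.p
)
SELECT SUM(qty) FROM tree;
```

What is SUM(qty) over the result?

35

Base: (Bearing, qty=1).
Iteration 1: components of {Bearing} -> Cover = 1*1 = 1, Housing = 1*5 = 5, Ring = 1*4 = 4.
Iteration 2: components of {Cover,Housing,Ring} -> Cap = 1*4 = 4, Frame = 4*1 = 4, Shaft = 4*1 = 4.
Iteration 3: components of {Cap,Frame,Shaft} -> Bracket = 4*3 = 12.
Iteration 4: no further components; recursion stops.
SUM(qty) = 1 + 1 + 4 + 5 + 4 + 4 + 4 + 12 = 35.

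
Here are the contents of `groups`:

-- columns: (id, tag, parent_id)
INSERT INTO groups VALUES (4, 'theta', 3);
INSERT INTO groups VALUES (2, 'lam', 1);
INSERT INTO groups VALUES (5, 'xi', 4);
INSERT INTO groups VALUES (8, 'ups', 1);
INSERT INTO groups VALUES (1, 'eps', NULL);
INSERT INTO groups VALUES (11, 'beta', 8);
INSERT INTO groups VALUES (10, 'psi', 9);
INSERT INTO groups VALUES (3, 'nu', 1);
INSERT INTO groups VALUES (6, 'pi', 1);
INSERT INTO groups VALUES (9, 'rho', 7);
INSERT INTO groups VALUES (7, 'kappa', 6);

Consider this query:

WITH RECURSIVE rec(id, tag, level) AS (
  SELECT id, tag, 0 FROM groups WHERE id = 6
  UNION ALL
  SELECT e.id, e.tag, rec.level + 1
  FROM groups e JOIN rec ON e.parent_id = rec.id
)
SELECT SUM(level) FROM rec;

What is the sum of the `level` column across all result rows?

Base: id=6 (pi) at level 0.
Iteration 1: rows with parent_id in {6} -> kappa (id 7, level 1).
Iteration 2: rows with parent_id in {7} -> rho (id 9, level 2).
Iteration 3: rows with parent_id in {9} -> psi (id 10, level 3).
Iteration 4: no rows with parent_id in {10}; recursion stops.
SUM(level) = 0 + 1 + 2 + 3 = 6.

6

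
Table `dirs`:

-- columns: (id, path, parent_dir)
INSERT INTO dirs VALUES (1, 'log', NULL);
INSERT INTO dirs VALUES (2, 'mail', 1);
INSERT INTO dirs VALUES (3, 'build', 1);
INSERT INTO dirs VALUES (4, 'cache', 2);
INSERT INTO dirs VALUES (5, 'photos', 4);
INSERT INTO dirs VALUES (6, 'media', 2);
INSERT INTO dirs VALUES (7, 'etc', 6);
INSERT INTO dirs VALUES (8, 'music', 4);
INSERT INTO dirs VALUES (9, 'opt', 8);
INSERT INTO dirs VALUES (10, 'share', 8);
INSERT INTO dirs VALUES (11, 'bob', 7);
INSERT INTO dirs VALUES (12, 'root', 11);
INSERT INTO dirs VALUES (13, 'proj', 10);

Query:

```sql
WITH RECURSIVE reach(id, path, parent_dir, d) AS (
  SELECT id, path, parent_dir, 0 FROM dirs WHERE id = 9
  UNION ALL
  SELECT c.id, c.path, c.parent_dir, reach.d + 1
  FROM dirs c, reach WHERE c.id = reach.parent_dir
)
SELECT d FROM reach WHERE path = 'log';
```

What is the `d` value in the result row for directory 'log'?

4

Base: id=9 (opt), parent_dir=8, d 0.
Iteration 1: join on id=8 -> music (id 8, parent_dir=4, d 1).
Iteration 2: join on id=4 -> cache (id 4, parent_dir=2, d 2).
Iteration 3: join on id=2 -> mail (id 2, parent_dir=1, d 3).
Iteration 4: join on id=1 -> log (id 1, parent_dir=NULL, d 4).
Iteration 5: parent_dir is NULL; no match; recursion stops.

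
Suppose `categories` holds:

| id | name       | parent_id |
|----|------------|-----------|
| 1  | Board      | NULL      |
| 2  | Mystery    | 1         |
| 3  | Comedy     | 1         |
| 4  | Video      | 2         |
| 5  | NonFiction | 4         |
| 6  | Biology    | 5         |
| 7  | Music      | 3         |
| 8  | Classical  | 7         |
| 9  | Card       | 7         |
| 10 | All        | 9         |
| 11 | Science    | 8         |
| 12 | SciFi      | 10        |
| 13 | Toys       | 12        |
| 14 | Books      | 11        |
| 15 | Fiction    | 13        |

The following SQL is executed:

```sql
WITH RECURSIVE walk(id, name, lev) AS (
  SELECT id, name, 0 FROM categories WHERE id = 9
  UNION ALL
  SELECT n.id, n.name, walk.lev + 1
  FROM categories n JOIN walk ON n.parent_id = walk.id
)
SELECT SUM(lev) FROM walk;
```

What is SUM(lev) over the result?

10

Base: id=9 (Card) at lev 0.
Iteration 1: rows with parent_id in {9} -> All (id 10, lev 1).
Iteration 2: rows with parent_id in {10} -> SciFi (id 12, lev 2).
Iteration 3: rows with parent_id in {12} -> Toys (id 13, lev 3).
Iteration 4: rows with parent_id in {13} -> Fiction (id 15, lev 4).
Iteration 5: no rows with parent_id in {15}; recursion stops.
SUM(lev) = 0 + 1 + 2 + 3 + 4 = 10.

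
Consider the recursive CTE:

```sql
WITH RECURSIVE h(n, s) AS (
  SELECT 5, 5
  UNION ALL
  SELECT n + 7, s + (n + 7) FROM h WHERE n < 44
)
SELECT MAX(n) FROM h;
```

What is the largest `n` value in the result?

Base: n=5, s=5.
Iteration 1: 5 < 44 holds -> n = 5 + 7 = 12, s = 5 + 12 = 17.
Iteration 2: 12 < 44 holds -> n = 12 + 7 = 19, s = 17 + 19 = 36.
Iteration 3: 19 < 44 holds -> n = 19 + 7 = 26, s = 36 + 26 = 62.
Iteration 4: 26 < 44 holds -> n = 26 + 7 = 33, s = 62 + 33 = 95.
Iteration 5: 33 < 44 holds -> n = 33 + 7 = 40, s = 95 + 40 = 135.
Iteration 6: 40 < 44 holds -> n = 40 + 7 = 47, s = 135 + 47 = 182.
Iteration 7: 47 < 44 fails; recursion stops.
n values: 5, 12, 19, 26, 33, 40, 47; the maximum is 47.

47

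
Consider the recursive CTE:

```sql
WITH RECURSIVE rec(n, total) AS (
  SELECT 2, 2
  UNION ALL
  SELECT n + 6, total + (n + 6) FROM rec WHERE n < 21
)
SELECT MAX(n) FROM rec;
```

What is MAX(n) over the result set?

Base: n=2, total=2.
Iteration 1: 2 < 21 holds -> n = 2 + 6 = 8, total = 2 + 8 = 10.
Iteration 2: 8 < 21 holds -> n = 8 + 6 = 14, total = 10 + 14 = 24.
Iteration 3: 14 < 21 holds -> n = 14 + 6 = 20, total = 24 + 20 = 44.
Iteration 4: 20 < 21 holds -> n = 20 + 6 = 26, total = 44 + 26 = 70.
Iteration 5: 26 < 21 fails; recursion stops.
n values: 2, 8, 14, 20, 26; the maximum is 26.

26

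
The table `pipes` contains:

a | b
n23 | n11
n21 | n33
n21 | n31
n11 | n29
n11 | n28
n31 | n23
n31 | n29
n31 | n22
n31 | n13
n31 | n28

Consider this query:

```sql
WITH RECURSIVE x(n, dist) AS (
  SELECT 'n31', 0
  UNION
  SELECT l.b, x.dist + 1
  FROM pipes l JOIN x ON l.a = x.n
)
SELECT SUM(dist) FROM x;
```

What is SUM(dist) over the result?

13

Base: (n31, dist=0).
Iteration 1: edges from {n31} -> (n13, dist=1), (n22, dist=1), (n23, dist=1), (n28, dist=1), (n29, dist=1).
Iteration 2: edges from {n13,n22,n23,n28,n29} -> (n11, dist=2).
Iteration 3: edges from {n11} -> (n28, dist=3), (n29, dist=3).
Iteration 4: no outgoing edges from {n28,n29}; recursion stops.
SUM(dist) = 0 + 1 + 1 + 1 + 1 + 1 + 2 + 3 + 3 = 13.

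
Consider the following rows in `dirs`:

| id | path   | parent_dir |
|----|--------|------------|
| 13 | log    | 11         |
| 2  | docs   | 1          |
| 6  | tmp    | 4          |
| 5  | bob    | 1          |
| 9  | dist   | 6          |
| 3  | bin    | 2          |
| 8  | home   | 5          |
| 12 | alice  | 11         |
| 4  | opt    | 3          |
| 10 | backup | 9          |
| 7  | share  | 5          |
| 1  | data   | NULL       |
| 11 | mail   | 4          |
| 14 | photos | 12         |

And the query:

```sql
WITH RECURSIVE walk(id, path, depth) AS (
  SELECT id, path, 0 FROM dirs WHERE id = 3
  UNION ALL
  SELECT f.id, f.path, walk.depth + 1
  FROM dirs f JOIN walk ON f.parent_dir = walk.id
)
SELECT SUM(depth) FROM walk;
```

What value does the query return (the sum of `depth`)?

Base: id=3 (bin) at depth 0.
Iteration 1: rows with parent_dir in {3} -> opt (id 4, depth 1).
Iteration 2: rows with parent_dir in {4} -> tmp (id 6, depth 2), mail (id 11, depth 2).
Iteration 3: rows with parent_dir in {6,11} -> dist (id 9, depth 3), alice (id 12, depth 3), log (id 13, depth 3).
Iteration 4: rows with parent_dir in {9,12,13} -> backup (id 10, depth 4), photos (id 14, depth 4).
Iteration 5: no rows with parent_dir in {10,14}; recursion stops.
SUM(depth) = 0 + 1 + 2 + 2 + 3 + 3 + 3 + 4 + 4 = 22.

22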